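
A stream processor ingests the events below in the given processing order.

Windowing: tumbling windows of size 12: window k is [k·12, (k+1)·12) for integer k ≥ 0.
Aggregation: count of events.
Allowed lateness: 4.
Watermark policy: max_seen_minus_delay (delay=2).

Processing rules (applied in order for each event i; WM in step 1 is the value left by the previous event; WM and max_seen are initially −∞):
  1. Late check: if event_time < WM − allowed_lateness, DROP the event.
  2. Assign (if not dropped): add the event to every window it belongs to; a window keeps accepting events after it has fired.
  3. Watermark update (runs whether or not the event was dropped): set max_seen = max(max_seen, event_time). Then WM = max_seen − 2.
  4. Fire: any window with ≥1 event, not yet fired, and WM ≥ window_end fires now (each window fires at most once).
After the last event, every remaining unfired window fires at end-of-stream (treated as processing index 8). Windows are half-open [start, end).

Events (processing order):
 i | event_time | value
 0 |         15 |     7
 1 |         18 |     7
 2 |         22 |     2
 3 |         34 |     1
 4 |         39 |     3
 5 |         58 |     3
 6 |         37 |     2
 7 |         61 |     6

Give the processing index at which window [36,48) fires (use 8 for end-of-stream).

5

i=0 t=15 v=7: → [12,24); WM=13
i=1 t=18 v=7: → [12,24); WM=16
i=2 t=22 v=2: → [12,24); WM=20
i=3 t=34 v=1: → [24,36); WM=32; [12,24) fires=3
i=4 t=39 v=3: → [36,48); WM=37; [24,36) fires=1
i=5 t=58 v=3: → [48,60); WM=56; [36,48) fires=1
i=6 t=37 v=2: DROP (t<56-4); WM=56
i=7 t=61 v=6: → [60,72); WM=59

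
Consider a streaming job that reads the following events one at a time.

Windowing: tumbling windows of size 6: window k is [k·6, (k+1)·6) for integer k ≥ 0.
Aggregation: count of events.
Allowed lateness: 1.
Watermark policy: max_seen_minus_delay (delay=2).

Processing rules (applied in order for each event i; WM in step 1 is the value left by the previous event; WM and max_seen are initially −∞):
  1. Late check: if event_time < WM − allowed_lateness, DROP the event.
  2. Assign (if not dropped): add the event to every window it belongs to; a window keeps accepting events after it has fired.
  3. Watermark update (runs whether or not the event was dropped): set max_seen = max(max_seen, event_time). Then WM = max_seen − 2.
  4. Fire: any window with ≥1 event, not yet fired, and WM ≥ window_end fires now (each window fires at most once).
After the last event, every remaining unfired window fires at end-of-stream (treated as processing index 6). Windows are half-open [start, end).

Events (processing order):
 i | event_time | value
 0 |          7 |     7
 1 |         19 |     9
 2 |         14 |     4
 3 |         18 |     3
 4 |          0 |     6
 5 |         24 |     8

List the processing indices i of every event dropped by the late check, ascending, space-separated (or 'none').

i=0 t=7 v=7: → [6,12); WM=5
i=1 t=19 v=9: → [18,24); WM=17; [6,12) fires=1
i=2 t=14 v=4: DROP (t<17-1); WM=17
i=3 t=18 v=3: → [18,24); WM=17
i=4 t=0 v=6: DROP (t<17-1); WM=17
i=5 t=24 v=8: → [24,30); WM=22

2 4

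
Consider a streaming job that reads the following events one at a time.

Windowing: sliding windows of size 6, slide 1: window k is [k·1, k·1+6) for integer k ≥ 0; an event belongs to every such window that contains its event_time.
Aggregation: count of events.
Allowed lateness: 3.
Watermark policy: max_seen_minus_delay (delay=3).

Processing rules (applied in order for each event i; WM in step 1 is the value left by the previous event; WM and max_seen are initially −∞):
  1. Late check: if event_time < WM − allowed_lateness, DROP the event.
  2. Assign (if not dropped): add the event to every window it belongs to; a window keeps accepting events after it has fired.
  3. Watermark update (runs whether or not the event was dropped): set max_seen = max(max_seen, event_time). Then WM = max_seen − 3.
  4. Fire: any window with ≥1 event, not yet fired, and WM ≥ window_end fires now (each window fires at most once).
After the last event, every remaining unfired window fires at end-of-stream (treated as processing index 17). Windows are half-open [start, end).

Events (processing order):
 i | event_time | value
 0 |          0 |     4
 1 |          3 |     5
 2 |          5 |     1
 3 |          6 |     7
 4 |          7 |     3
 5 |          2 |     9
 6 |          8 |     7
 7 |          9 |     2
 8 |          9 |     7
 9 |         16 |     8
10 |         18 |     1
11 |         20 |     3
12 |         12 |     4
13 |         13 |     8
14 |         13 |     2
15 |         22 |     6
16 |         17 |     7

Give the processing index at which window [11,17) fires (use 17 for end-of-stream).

i=0 t=0 v=4: → [0,6); WM=-3
i=1 t=3 v=5: → [3,9),[2,8),[1,7),[0,6); WM=0
i=2 t=5 v=1: → [5,11),[4,10),[3,9),[2,8),[1,7),[0,6); WM=2
i=3 t=6 v=7: → [6,12),[5,11),[4,10),[3,9),[2,8),[1,7); WM=3
i=4 t=7 v=3: → [7,13),[6,12),[5,11),[4,10),[3,9),[2,8); WM=4
i=5 t=2 v=9: → [2,8),[1,7),[0,6); WM=4
i=6 t=8 v=7: → [8,14),[7,13),[6,12),[5,11),[4,10),[3,9); WM=5
i=7 t=9 v=2: → [9,15),[8,14),[7,13),[6,12),[5,11),[4,10); WM=6; [0,6) fires=4
i=8 t=9 v=7: → [9,15),[8,14),[7,13),[6,12),[5,11),[4,10); WM=6
i=9 t=16 v=8: → [16,22),[15,21),[14,20),[13,19),[12,18),[11,17); WM=13; [1,7) fires=4 [2,8) fires=5 [3,9) fires=5 [4,10) fires=6 [5,11) fires=6 [6,12) fires=5 [7,13) fires=4
i=10 t=18 v=1: → [18,24),[17,23),[16,22),[15,21),[14,20),[13,19); WM=15; [8,14) fires=3 [9,15) fires=2
i=11 t=20 v=3: → [20,26),[19,25),[18,24),[17,23),[16,22),[15,21); WM=17; [11,17) fires=1
i=12 t=12 v=4: DROP (t<17-3); WM=17
i=13 t=13 v=8: DROP (t<17-3); WM=17
i=14 t=13 v=2: DROP (t<17-3); WM=17
i=15 t=22 v=6: → [22,28),[21,27),[20,26),[19,25),[18,24),[17,23); WM=19; [12,18) fires=1 [13,19) fires=2
i=16 t=17 v=7: → [17,23),[16,22),[15,21),[14,20),[13,19),[12,18); WM=19

11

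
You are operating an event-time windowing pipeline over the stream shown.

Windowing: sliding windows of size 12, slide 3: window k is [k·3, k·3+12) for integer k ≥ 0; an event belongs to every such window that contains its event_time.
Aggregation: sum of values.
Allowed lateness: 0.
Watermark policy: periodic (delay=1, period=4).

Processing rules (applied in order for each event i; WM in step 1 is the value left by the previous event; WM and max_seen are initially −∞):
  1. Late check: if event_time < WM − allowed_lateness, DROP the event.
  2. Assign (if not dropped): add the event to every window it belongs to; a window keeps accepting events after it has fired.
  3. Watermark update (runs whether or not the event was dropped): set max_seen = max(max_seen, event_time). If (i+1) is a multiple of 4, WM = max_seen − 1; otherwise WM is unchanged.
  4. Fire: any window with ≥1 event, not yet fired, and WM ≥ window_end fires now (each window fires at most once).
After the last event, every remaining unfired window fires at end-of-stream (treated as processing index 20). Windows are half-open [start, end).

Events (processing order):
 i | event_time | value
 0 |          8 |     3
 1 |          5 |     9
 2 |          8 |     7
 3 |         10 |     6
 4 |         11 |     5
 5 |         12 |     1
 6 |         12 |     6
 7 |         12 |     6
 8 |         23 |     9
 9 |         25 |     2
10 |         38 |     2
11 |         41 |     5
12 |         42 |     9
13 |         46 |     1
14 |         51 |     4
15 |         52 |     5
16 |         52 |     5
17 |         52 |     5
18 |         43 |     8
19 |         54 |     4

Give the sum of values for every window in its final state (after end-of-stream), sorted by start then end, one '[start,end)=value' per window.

i=0 t=8 v=3: → [6,18),[3,15),[0,12); WM=−∞
i=1 t=5 v=9: → [3,15),[0,12); WM=−∞
i=2 t=8 v=7: → [6,18),[3,15),[0,12); WM=−∞
i=3 t=10 v=6: → [9,21),[6,18),[3,15),[0,12); WM=9
i=4 t=11 v=5: → [9,21),[6,18),[3,15),[0,12); WM=9
i=5 t=12 v=1: → [12,24),[9,21),[6,18),[3,15); WM=9
i=6 t=12 v=6: → [12,24),[9,21),[6,18),[3,15); WM=9
i=7 t=12 v=6: → [12,24),[9,21),[6,18),[3,15); WM=11
i=8 t=23 v=9: → [21,33),[18,30),[15,27),[12,24); WM=11
i=9 t=25 v=2: → [24,36),[21,33),[18,30),[15,27); WM=11
i=10 t=38 v=2: → [36,48),[33,45),[30,42),[27,39); WM=11
i=11 t=41 v=5: → [39,51),[36,48),[33,45),[30,42); WM=40; [0,12) fires=30 [3,15) fires=43 [6,18) fires=34 [9,21) fires=24 [12,24) fires=22 [15,27) fires=11 [18,30) fires=11 [21,33) fires=11 [24,36) fires=2 [27,39) fires=2
i=12 t=42 v=9: → [42,54),[39,51),[36,48),[33,45); WM=40
i=13 t=46 v=1: → [45,57),[42,54),[39,51),[36,48); WM=40
i=14 t=51 v=4: → [51,63),[48,60),[45,57),[42,54); WM=40
i=15 t=52 v=5: → [51,63),[48,60),[45,57),[42,54); WM=51; [30,42) fires=7 [33,45) fires=16 [36,48) fires=17 [39,51) fires=15
i=16 t=52 v=5: → [51,63),[48,60),[45,57),[42,54); WM=51
i=17 t=52 v=5: → [51,63),[48,60),[45,57),[42,54); WM=51
i=18 t=43 v=8: DROP (t<51-0); WM=51
i=19 t=54 v=4: → [54,66),[51,63),[48,60),[45,57); WM=53

[0,12)=30 [3,15)=43 [6,18)=34 [9,21)=24 [12,24)=22 [15,27)=11 [18,30)=11 [21,33)=11 [24,36)=2 [27,39)=2 [30,42)=7 [33,45)=16 [36,48)=17 [39,51)=15 [42,54)=29 [45,57)=24 [48,60)=23 [51,63)=23 [54,66)=4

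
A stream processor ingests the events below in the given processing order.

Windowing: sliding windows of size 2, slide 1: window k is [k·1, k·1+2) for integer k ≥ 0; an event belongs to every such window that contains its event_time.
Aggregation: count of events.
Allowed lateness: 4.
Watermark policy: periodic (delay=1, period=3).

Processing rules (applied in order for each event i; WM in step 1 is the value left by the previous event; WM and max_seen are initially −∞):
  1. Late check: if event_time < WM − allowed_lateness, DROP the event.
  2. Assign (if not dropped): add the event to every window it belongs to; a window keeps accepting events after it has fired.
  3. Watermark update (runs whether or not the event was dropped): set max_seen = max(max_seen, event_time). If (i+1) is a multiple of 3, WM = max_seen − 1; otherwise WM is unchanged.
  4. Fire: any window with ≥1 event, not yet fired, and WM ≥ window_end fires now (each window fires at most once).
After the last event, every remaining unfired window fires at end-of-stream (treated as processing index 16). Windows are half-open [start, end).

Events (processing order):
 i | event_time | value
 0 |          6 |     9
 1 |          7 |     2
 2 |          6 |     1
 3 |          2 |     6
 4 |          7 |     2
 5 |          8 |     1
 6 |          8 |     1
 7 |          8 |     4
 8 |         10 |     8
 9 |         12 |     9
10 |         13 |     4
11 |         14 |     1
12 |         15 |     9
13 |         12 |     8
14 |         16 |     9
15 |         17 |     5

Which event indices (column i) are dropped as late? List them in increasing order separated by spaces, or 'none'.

none

i=0 t=6 v=9: → [6,8),[5,7); WM=−∞
i=1 t=7 v=2: → [7,9),[6,8); WM=−∞
i=2 t=6 v=1: → [6,8),[5,7); WM=6
i=3 t=2 v=6: → [2,4),[1,3); WM=6; [1,3) fires=1 [2,4) fires=1
i=4 t=7 v=2: → [7,9),[6,8); WM=6
i=5 t=8 v=1: → [8,10),[7,9); WM=7; [5,7) fires=2
i=6 t=8 v=1: → [8,10),[7,9); WM=7
i=7 t=8 v=4: → [8,10),[7,9); WM=7
i=8 t=10 v=8: → [10,12),[9,11); WM=9; [6,8) fires=4 [7,9) fires=5
i=9 t=12 v=9: → [12,14),[11,13); WM=9
i=10 t=13 v=4: → [13,15),[12,14); WM=9
i=11 t=14 v=1: → [14,16),[13,15); WM=13; [8,10) fires=3 [9,11) fires=1 [10,12) fires=1 [11,13) fires=1
i=12 t=15 v=9: → [15,17),[14,16); WM=13
i=13 t=12 v=8: → [12,14),[11,13); WM=13
i=14 t=16 v=9: → [16,18),[15,17); WM=15; [12,14) fires=3 [13,15) fires=2
i=15 t=17 v=5: → [17,19),[16,18); WM=15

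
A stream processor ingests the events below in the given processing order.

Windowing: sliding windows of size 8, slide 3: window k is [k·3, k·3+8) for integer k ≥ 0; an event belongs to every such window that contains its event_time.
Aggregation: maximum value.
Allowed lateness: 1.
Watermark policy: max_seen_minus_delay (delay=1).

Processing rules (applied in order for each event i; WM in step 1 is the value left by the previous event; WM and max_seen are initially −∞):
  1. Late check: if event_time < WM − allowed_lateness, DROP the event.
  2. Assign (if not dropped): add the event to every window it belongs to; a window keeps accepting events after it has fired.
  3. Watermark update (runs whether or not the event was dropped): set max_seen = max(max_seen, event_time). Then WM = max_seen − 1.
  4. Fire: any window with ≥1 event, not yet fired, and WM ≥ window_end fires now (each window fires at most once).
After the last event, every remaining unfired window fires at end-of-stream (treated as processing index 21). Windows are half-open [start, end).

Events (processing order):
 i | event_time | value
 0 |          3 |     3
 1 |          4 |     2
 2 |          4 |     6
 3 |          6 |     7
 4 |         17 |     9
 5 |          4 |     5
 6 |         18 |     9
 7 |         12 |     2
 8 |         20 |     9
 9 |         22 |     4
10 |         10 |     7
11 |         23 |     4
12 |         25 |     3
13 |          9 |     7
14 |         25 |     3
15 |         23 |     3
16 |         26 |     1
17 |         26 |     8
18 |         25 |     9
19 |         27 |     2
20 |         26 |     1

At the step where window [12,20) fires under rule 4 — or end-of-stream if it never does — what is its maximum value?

9

i=0 t=3 v=3: → [3,11),[0,8); WM=2
i=1 t=4 v=2: → [3,11),[0,8); WM=3
i=2 t=4 v=6: → [3,11),[0,8); WM=3
i=3 t=6 v=7: → [6,14),[3,11),[0,8); WM=5
i=4 t=17 v=9: → [15,23),[12,20); WM=16; [0,8) fires=7 [3,11) fires=7 [6,14) fires=7
i=5 t=4 v=5: DROP (t<16-1); WM=16
i=6 t=18 v=9: → [18,26),[15,23),[12,20); WM=17
i=7 t=12 v=2: DROP (t<17-1); WM=17
i=8 t=20 v=9: → [18,26),[15,23); WM=19
i=9 t=22 v=4: → [21,29),[18,26),[15,23); WM=21; [12,20) fires=9
i=10 t=10 v=7: DROP (t<21-1); WM=21
i=11 t=23 v=4: → [21,29),[18,26); WM=22
i=12 t=25 v=3: → [24,32),[21,29),[18,26); WM=24; [15,23) fires=9
i=13 t=9 v=7: DROP (t<24-1); WM=24
i=14 t=25 v=3: → [24,32),[21,29),[18,26); WM=24
i=15 t=23 v=3: → [21,29),[18,26); WM=24
i=16 t=26 v=1: → [24,32),[21,29); WM=25
i=17 t=26 v=8: → [24,32),[21,29); WM=25
i=18 t=25 v=9: → [24,32),[21,29),[18,26); WM=25
i=19 t=27 v=2: → [27,35),[24,32),[21,29); WM=26; [18,26) fires=9
i=20 t=26 v=1: → [24,32),[21,29); WM=26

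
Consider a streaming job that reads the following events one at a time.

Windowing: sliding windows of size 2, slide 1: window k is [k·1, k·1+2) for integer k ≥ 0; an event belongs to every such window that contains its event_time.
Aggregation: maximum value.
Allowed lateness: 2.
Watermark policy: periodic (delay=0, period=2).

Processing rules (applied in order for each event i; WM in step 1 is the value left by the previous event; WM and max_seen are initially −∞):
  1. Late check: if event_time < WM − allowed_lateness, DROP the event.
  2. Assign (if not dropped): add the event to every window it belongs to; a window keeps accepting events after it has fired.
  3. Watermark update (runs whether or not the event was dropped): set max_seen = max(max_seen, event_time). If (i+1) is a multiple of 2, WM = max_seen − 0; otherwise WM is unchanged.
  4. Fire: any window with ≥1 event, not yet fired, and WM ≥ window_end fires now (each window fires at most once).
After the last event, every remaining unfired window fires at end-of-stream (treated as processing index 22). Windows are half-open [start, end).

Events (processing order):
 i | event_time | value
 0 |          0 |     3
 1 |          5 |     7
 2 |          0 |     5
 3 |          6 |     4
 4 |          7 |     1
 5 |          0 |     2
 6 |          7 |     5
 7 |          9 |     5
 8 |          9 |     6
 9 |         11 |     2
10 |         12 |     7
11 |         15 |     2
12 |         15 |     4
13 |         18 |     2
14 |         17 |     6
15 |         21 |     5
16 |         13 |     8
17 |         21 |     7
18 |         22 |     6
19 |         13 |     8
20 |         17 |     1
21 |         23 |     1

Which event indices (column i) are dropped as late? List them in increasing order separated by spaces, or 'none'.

i=0 t=0 v=3: → [0,2); WM=−∞
i=1 t=5 v=7: → [5,7),[4,6); WM=5; [0,2) fires=3
i=2 t=0 v=5: DROP (t<5-2); WM=5
i=3 t=6 v=4: → [6,8),[5,7); WM=6; [4,6) fires=7
i=4 t=7 v=1: → [7,9),[6,8); WM=6
i=5 t=0 v=2: DROP (t<6-2); WM=7; [5,7) fires=7
i=6 t=7 v=5: → [7,9),[6,8); WM=7
i=7 t=9 v=5: → [9,11),[8,10); WM=9; [6,8) fires=5 [7,9) fires=5
i=8 t=9 v=6: → [9,11),[8,10); WM=9
i=9 t=11 v=2: → [11,13),[10,12); WM=11; [8,10) fires=6 [9,11) fires=6
i=10 t=12 v=7: → [12,14),[11,13); WM=11
i=11 t=15 v=2: → [15,17),[14,16); WM=15; [10,12) fires=2 [11,13) fires=7 [12,14) fires=7
i=12 t=15 v=4: → [15,17),[14,16); WM=15
i=13 t=18 v=2: → [18,20),[17,19); WM=18; [14,16) fires=4 [15,17) fires=4
i=14 t=17 v=6: → [17,19),[16,18); WM=18; [16,18) fires=6
i=15 t=21 v=5: → [21,23),[20,22); WM=21; [17,19) fires=6 [18,20) fires=2
i=16 t=13 v=8: DROP (t<21-2); WM=21
i=17 t=21 v=7: → [21,23),[20,22); WM=21
i=18 t=22 v=6: → [22,24),[21,23); WM=21
i=19 t=13 v=8: DROP (t<21-2); WM=22; [20,22) fires=7
i=20 t=17 v=1: DROP (t<22-2); WM=22
i=21 t=23 v=1: → [23,25),[22,24); WM=23; [21,23) fires=7

2 5 16 19 20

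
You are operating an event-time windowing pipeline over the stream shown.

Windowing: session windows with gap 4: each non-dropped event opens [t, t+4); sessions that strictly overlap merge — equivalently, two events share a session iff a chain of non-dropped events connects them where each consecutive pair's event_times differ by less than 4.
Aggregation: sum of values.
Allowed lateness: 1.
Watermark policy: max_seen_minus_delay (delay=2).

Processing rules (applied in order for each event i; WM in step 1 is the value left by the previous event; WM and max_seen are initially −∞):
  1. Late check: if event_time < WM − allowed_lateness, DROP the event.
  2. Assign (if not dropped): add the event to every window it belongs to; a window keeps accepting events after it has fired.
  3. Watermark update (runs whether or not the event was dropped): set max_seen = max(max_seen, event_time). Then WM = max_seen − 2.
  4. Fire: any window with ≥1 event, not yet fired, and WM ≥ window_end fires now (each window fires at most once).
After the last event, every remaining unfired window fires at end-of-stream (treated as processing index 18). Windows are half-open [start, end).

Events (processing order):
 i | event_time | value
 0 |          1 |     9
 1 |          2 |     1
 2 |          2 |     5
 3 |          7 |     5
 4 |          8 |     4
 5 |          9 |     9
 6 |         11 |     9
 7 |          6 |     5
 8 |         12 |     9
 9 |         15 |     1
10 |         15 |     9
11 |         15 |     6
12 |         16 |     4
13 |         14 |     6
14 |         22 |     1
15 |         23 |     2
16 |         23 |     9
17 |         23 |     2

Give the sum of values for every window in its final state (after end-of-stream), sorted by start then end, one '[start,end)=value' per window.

[1,6)=15 [7,20)=62 [22,27)=14

i=0 t=1 v=9: → [1,5); WM=-1
i=1 t=2 v=1: → [1,6); WM=0
i=2 t=2 v=5: → [1,6); WM=0
i=3 t=7 v=5: → [7,11); WM=5
i=4 t=8 v=4: → [7,12); WM=6
i=5 t=9 v=9: → [7,13); WM=7
i=6 t=11 v=9: → [7,15); WM=9
i=7 t=6 v=5: DROP (t<9-1); WM=9
i=8 t=12 v=9: → [7,16); WM=10
i=9 t=15 v=1: → [7,19); WM=13
i=10 t=15 v=9: → [7,19); WM=13
i=11 t=15 v=6: → [7,19); WM=13
i=12 t=16 v=4: → [7,20); WM=14
i=13 t=14 v=6: → [7,20); WM=14
i=14 t=22 v=1: → [22,26); WM=20
i=15 t=23 v=2: → [22,27); WM=21
i=16 t=23 v=9: → [22,27); WM=21
i=17 t=23 v=2: → [22,27); WM=21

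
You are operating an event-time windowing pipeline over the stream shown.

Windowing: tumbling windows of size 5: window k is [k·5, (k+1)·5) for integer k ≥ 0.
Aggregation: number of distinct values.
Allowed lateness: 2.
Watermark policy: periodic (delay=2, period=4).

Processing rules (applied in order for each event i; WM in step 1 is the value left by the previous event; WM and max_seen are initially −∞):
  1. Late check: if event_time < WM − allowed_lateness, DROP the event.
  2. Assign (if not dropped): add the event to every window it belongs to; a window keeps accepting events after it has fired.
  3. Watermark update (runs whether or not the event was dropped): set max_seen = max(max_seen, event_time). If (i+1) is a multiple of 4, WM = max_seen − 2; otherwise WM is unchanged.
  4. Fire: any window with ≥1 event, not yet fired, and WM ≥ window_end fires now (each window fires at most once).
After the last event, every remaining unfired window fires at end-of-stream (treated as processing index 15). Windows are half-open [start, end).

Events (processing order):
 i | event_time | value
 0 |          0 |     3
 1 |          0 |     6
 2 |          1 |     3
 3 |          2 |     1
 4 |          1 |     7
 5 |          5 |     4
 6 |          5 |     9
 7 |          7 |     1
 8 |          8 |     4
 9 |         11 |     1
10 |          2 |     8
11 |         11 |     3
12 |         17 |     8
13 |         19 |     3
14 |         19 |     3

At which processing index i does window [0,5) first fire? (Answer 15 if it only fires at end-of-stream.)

7

i=0 t=0 v=3: → [0,5); WM=−∞
i=1 t=0 v=6: → [0,5); WM=−∞
i=2 t=1 v=3: → [0,5); WM=−∞
i=3 t=2 v=1: → [0,5); WM=0
i=4 t=1 v=7: → [0,5); WM=0
i=5 t=5 v=4: → [5,10); WM=0
i=6 t=5 v=9: → [5,10); WM=0
i=7 t=7 v=1: → [5,10); WM=5; [0,5) fires=4
i=8 t=8 v=4: → [5,10); WM=5
i=9 t=11 v=1: → [10,15); WM=5
i=10 t=2 v=8: DROP (t<5-2); WM=5
i=11 t=11 v=3: → [10,15); WM=9
i=12 t=17 v=8: → [15,20); WM=9
i=13 t=19 v=3: → [15,20); WM=9
i=14 t=19 v=3: → [15,20); WM=9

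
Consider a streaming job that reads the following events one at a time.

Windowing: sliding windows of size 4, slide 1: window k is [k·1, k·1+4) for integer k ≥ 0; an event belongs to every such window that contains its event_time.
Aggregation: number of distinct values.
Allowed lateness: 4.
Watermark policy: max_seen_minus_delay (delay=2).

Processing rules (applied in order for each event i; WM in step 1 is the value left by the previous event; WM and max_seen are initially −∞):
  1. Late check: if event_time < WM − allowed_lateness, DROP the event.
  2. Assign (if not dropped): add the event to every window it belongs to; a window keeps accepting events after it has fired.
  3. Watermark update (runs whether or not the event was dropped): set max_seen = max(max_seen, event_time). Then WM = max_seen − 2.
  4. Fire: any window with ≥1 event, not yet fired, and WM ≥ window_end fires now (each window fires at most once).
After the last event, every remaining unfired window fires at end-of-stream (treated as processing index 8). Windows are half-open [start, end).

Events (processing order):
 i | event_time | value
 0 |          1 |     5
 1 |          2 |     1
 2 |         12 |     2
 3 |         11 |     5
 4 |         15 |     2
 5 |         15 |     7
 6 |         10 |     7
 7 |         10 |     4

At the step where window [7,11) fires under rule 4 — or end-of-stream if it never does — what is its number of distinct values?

i=0 t=1 v=5: → [1,5),[0,4); WM=-1
i=1 t=2 v=1: → [2,6),[1,5),[0,4); WM=0
i=2 t=12 v=2: → [12,16),[11,15),[10,14),[9,13); WM=10; [0,4) fires=2 [1,5) fires=2 [2,6) fires=1
i=3 t=11 v=5: → [11,15),[10,14),[9,13),[8,12); WM=10
i=4 t=15 v=2: → [15,19),[14,18),[13,17),[12,16); WM=13; [8,12) fires=1 [9,13) fires=2
i=5 t=15 v=7: → [15,19),[14,18),[13,17),[12,16); WM=13
i=6 t=10 v=7: → [10,14),[9,13),[8,12),[7,11); WM=13; [7,11) fires=1
i=7 t=10 v=4: → [10,14),[9,13),[8,12),[7,11); WM=13

1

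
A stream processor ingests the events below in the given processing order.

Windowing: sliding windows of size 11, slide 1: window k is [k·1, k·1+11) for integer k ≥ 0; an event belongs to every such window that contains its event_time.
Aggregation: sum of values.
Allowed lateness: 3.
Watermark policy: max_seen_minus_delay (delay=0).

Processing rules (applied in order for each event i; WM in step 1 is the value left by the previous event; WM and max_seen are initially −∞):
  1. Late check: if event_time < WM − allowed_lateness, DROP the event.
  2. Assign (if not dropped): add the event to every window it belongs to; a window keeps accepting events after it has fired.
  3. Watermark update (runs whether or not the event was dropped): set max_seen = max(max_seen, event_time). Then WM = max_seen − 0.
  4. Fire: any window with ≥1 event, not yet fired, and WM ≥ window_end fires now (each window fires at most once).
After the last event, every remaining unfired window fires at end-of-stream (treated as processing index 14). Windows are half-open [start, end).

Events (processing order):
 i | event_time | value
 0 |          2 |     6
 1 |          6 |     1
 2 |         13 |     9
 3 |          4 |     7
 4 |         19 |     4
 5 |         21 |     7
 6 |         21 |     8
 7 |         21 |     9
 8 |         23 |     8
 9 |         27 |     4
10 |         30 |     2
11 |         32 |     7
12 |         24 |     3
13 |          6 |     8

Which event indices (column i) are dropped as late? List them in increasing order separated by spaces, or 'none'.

3 12 13

i=0 t=2 v=6: → [2,13),[1,12),[0,11); WM=2
i=1 t=6 v=1: → [6,17),[5,16),[4,15),[3,14),[2,13),[1,12),[0,11); WM=6
i=2 t=13 v=9: → [13,24),[12,23),[11,22),[10,21),[9,20),[8,19),[7,18),[6,17),[5,16),[4,15),[3,14); WM=13; [0,11) fires=7 [1,12) fires=7 [2,13) fires=7
i=3 t=4 v=7: DROP (t<13-3); WM=13
i=4 t=19 v=4: → [19,30),[18,29),[17,28),[16,27),[15,26),[14,25),[13,24),[12,23),[11,22),[10,21),[9,20); WM=19; [3,14) fires=10 [4,15) fires=10 [5,16) fires=10 [6,17) fires=10 [7,18) fires=9 [8,19) fires=9
i=5 t=21 v=7: → [21,32),[20,31),[19,30),[18,29),[17,28),[16,27),[15,26),[14,25),[13,24),[12,23),[11,22); WM=21; [9,20) fires=13 [10,21) fires=13
i=6 t=21 v=8: → [21,32),[20,31),[19,30),[18,29),[17,28),[16,27),[15,26),[14,25),[13,24),[12,23),[11,22); WM=21
i=7 t=21 v=9: → [21,32),[20,31),[19,30),[18,29),[17,28),[16,27),[15,26),[14,25),[13,24),[12,23),[11,22); WM=21
i=8 t=23 v=8: → [23,34),[22,33),[21,32),[20,31),[19,30),[18,29),[17,28),[16,27),[15,26),[14,25),[13,24); WM=23; [11,22) fires=37 [12,23) fires=37
i=9 t=27 v=4: → [27,38),[26,37),[25,36),[24,35),[23,34),[22,33),[21,32),[20,31),[19,30),[18,29),[17,28); WM=27; [13,24) fires=45 [14,25) fires=36 [15,26) fires=36 [16,27) fires=36
i=10 t=30 v=2: → [30,41),[29,40),[28,39),[27,38),[26,37),[25,36),[24,35),[23,34),[22,33),[21,32),[20,31); WM=30; [17,28) fires=40 [18,29) fires=40 [19,30) fires=40
i=11 t=32 v=7: → [32,43),[31,42),[30,41),[29,40),[28,39),[27,38),[26,37),[25,36),[24,35),[23,34),[22,33); WM=32; [20,31) fires=38 [21,32) fires=38
i=12 t=24 v=3: DROP (t<32-3); WM=32
i=13 t=6 v=8: DROP (t<32-3); WM=32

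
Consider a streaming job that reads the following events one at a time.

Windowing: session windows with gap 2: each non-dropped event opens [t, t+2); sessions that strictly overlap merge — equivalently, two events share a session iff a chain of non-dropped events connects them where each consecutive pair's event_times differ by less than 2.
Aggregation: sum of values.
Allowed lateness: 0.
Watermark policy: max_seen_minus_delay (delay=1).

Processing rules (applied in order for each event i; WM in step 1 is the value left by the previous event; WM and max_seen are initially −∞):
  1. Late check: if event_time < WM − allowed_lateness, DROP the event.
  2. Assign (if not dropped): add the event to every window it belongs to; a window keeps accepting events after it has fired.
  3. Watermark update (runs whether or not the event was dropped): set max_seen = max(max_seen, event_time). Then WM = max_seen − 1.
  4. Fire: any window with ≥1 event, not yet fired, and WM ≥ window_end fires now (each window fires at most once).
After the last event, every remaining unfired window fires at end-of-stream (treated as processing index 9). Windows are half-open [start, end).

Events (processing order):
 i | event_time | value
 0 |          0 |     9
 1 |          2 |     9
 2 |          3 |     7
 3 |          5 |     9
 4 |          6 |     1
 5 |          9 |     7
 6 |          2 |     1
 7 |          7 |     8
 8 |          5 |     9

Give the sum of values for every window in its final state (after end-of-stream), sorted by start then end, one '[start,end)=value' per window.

[0,2)=9 [2,5)=16 [5,8)=10 [9,11)=7

i=0 t=0 v=9: → [0,2); WM=-1
i=1 t=2 v=9: → [2,4); WM=1
i=2 t=3 v=7: → [2,5); WM=2
i=3 t=5 v=9: → [5,7); WM=4
i=4 t=6 v=1: → [5,8); WM=5
i=5 t=9 v=7: → [9,11); WM=8
i=6 t=2 v=1: DROP (t<8-0); WM=8
i=7 t=7 v=8: DROP (t<8-0); WM=8
i=8 t=5 v=9: DROP (t<8-0); WM=8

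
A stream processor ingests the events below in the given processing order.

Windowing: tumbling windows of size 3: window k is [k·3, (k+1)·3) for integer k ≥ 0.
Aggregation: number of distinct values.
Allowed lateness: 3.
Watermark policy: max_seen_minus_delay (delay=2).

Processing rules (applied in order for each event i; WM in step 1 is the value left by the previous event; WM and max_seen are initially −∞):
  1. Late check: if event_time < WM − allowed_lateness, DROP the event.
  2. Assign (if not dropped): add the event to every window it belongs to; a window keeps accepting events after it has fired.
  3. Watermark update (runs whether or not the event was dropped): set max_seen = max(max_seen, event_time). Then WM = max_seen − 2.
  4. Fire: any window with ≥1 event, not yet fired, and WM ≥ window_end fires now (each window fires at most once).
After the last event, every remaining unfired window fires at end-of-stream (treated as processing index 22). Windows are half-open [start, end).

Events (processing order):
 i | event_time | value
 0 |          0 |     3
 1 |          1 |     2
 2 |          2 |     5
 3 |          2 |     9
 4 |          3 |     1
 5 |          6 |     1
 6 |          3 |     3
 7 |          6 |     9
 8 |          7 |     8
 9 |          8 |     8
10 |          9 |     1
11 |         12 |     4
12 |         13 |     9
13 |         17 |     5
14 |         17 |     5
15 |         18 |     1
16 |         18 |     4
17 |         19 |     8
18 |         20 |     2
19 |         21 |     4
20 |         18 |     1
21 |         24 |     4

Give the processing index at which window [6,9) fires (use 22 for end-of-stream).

i=0 t=0 v=3: → [0,3); WM=-2
i=1 t=1 v=2: → [0,3); WM=-1
i=2 t=2 v=5: → [0,3); WM=0
i=3 t=2 v=9: → [0,3); WM=0
i=4 t=3 v=1: → [3,6); WM=1
i=5 t=6 v=1: → [6,9); WM=4; [0,3) fires=4
i=6 t=3 v=3: → [3,6); WM=4
i=7 t=6 v=9: → [6,9); WM=4
i=8 t=7 v=8: → [6,9); WM=5
i=9 t=8 v=8: → [6,9); WM=6; [3,6) fires=2
i=10 t=9 v=1: → [9,12); WM=7
i=11 t=12 v=4: → [12,15); WM=10; [6,9) fires=3
i=12 t=13 v=9: → [12,15); WM=11
i=13 t=17 v=5: → [15,18); WM=15; [9,12) fires=1 [12,15) fires=2
i=14 t=17 v=5: → [15,18); WM=15
i=15 t=18 v=1: → [18,21); WM=16
i=16 t=18 v=4: → [18,21); WM=16
i=17 t=19 v=8: → [18,21); WM=17
i=18 t=20 v=2: → [18,21); WM=18; [15,18) fires=1
i=19 t=21 v=4: → [21,24); WM=19
i=20 t=18 v=1: → [18,21); WM=19
i=21 t=24 v=4: → [24,27); WM=22; [18,21) fires=4

11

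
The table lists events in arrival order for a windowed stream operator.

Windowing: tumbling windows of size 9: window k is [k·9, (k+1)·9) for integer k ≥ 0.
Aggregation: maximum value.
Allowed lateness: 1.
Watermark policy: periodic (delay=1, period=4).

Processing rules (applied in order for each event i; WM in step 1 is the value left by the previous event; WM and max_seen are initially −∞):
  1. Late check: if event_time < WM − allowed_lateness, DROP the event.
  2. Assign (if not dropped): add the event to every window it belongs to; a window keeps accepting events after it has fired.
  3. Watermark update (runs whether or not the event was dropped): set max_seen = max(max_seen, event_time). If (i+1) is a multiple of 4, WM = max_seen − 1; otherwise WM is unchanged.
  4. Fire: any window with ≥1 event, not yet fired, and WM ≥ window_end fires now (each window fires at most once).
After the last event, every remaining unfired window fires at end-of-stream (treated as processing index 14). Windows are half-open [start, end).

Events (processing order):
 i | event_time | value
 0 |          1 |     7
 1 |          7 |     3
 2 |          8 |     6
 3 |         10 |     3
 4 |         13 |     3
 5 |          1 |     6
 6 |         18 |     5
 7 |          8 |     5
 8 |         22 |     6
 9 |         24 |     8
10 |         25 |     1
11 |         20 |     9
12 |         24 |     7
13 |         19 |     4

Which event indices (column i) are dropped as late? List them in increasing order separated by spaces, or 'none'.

5 13

i=0 t=1 v=7: → [0,9); WM=−∞
i=1 t=7 v=3: → [0,9); WM=−∞
i=2 t=8 v=6: → [0,9); WM=−∞
i=3 t=10 v=3: → [9,18); WM=9; [0,9) fires=7
i=4 t=13 v=3: → [9,18); WM=9
i=5 t=1 v=6: DROP (t<9-1); WM=9
i=6 t=18 v=5: → [18,27); WM=9
i=7 t=8 v=5: → [0,9); WM=17
i=8 t=22 v=6: → [18,27); WM=17
i=9 t=24 v=8: → [18,27); WM=17
i=10 t=25 v=1: → [18,27); WM=17
i=11 t=20 v=9: → [18,27); WM=24; [9,18) fires=3
i=12 t=24 v=7: → [18,27); WM=24
i=13 t=19 v=4: DROP (t<24-1); WM=24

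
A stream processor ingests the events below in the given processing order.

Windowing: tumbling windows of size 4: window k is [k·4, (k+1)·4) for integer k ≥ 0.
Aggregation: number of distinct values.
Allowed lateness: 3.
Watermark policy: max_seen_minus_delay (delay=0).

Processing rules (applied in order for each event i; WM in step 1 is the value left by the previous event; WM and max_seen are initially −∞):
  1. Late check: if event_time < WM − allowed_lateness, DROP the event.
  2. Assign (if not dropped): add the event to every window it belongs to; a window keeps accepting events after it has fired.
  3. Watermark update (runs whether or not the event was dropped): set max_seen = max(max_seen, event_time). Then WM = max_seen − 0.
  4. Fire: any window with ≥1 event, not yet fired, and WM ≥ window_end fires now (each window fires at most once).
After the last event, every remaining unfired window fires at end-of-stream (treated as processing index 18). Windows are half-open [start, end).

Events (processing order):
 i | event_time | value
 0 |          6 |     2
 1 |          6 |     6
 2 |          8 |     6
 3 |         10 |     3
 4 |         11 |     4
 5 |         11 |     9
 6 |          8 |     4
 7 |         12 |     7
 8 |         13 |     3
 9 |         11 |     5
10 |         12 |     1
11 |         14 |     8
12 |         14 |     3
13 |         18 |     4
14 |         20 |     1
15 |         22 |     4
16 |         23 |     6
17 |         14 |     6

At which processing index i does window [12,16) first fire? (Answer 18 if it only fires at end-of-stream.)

13

i=0 t=6 v=2: → [4,8); WM=6
i=1 t=6 v=6: → [4,8); WM=6
i=2 t=8 v=6: → [8,12); WM=8; [4,8) fires=2
i=3 t=10 v=3: → [8,12); WM=10
i=4 t=11 v=4: → [8,12); WM=11
i=5 t=11 v=9: → [8,12); WM=11
i=6 t=8 v=4: → [8,12); WM=11
i=7 t=12 v=7: → [12,16); WM=12; [8,12) fires=4
i=8 t=13 v=3: → [12,16); WM=13
i=9 t=11 v=5: → [8,12); WM=13
i=10 t=12 v=1: → [12,16); WM=13
i=11 t=14 v=8: → [12,16); WM=14
i=12 t=14 v=3: → [12,16); WM=14
i=13 t=18 v=4: → [16,20); WM=18; [12,16) fires=4
i=14 t=20 v=1: → [20,24); WM=20; [16,20) fires=1
i=15 t=22 v=4: → [20,24); WM=22
i=16 t=23 v=6: → [20,24); WM=23
i=17 t=14 v=6: DROP (t<23-3); WM=23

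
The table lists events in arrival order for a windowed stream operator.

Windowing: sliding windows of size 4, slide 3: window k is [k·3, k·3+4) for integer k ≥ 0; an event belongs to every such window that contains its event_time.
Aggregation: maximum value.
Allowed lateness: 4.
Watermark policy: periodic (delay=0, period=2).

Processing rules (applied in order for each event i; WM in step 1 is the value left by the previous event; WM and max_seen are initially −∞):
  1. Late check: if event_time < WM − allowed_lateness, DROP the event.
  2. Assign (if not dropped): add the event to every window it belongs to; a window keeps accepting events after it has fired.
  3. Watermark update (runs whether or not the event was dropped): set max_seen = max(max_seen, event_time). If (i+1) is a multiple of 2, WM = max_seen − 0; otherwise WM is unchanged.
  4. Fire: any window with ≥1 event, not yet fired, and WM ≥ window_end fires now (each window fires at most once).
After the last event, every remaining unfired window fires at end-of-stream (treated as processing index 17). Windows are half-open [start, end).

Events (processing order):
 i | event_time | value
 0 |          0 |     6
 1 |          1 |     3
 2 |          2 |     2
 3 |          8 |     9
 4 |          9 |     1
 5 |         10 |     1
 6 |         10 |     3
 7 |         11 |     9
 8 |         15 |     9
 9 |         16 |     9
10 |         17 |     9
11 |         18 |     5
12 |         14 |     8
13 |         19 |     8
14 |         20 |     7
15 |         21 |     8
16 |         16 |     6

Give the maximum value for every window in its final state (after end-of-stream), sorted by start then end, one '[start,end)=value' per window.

i=0 t=0 v=6: → [0,4); WM=−∞
i=1 t=1 v=3: → [0,4); WM=1
i=2 t=2 v=2: → [0,4); WM=1
i=3 t=8 v=9: → [6,10); WM=8; [0,4) fires=6
i=4 t=9 v=1: → [9,13),[6,10); WM=8
i=5 t=10 v=1: → [9,13); WM=10; [6,10) fires=9
i=6 t=10 v=3: → [9,13); WM=10
i=7 t=11 v=9: → [9,13); WM=11
i=8 t=15 v=9: → [15,19),[12,16); WM=11
i=9 t=16 v=9: → [15,19); WM=16; [9,13) fires=9 [12,16) fires=9
i=10 t=17 v=9: → [15,19); WM=16
i=11 t=18 v=5: → [18,22),[15,19); WM=18
i=12 t=14 v=8: → [12,16); WM=18
i=13 t=19 v=8: → [18,22); WM=19; [15,19) fires=9
i=14 t=20 v=7: → [18,22); WM=19
i=15 t=21 v=8: → [21,25),[18,22); WM=21
i=16 t=16 v=6: DROP (t<21-4); WM=21

[0,4)=6 [6,10)=9 [9,13)=9 [12,16)=9 [15,19)=9 [18,22)=8 [21,25)=8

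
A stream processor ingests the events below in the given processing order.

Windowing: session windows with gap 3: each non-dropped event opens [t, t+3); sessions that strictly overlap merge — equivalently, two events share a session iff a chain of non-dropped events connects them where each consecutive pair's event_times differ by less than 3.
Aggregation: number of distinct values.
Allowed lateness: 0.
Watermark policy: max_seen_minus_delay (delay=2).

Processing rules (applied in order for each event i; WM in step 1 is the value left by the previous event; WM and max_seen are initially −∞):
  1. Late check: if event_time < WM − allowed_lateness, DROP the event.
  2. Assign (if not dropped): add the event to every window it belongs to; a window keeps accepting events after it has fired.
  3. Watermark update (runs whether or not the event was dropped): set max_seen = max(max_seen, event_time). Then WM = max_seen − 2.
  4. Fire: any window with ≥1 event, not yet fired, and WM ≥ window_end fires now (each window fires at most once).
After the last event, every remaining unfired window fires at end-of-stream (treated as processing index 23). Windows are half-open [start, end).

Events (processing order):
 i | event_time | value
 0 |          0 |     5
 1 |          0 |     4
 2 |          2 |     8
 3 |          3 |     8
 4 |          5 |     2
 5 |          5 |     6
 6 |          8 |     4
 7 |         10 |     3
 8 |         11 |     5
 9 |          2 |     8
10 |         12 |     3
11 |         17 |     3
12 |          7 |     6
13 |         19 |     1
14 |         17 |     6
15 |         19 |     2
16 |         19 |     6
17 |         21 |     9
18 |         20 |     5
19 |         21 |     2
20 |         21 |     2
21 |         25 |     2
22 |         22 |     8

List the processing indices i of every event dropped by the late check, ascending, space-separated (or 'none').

i=0 t=0 v=5: → [0,3); WM=-2
i=1 t=0 v=4: → [0,3); WM=-2
i=2 t=2 v=8: → [0,5); WM=0
i=3 t=3 v=8: → [0,6); WM=1
i=4 t=5 v=2: → [0,8); WM=3
i=5 t=5 v=6: → [0,8); WM=3
i=6 t=8 v=4: → [8,11); WM=6
i=7 t=10 v=3: → [8,13); WM=8
i=8 t=11 v=5: → [8,14); WM=9
i=9 t=2 v=8: DROP (t<9-0); WM=9
i=10 t=12 v=3: → [8,15); WM=10
i=11 t=17 v=3: → [17,20); WM=15
i=12 t=7 v=6: DROP (t<15-0); WM=15
i=13 t=19 v=1: → [17,22); WM=17
i=14 t=17 v=6: → [17,22); WM=17
i=15 t=19 v=2: → [17,22); WM=17
i=16 t=19 v=6: → [17,22); WM=17
i=17 t=21 v=9: → [17,24); WM=19
i=18 t=20 v=5: → [17,24); WM=19
i=19 t=21 v=2: → [17,24); WM=19
i=20 t=21 v=2: → [17,24); WM=19
i=21 t=25 v=2: → [25,28); WM=23
i=22 t=22 v=8: DROP (t<23-0); WM=23

9 12 22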